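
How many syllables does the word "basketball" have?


Word: "basketball"
Syllable breakdown: bas · ket · ball
Counting: 3 parts
= 3 syllables


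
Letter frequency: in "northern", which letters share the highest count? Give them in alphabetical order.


Word: "northern"
Letter counts:
  'e': 1
  'h': 1
  'n': 2
  'o': 1
  'r': 2
  't': 1
Maximum count = 2
Most frequent = 'n', 'r' (2 times each)


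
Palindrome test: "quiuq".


Word: "quiuq"
Reversed: "quiuq"
Forward == Backward? quiuq == quiuq
Palindrome = Yes


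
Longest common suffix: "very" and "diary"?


Word 1: "very"
Word 2: "diary"
Comparing from end:
  Pos -1: 'y' == 'y'
  Pos -2: 'r' == 'r'
  Pos -3: 'e' != 'a' (stop)
LCS = "ry" (length 2)


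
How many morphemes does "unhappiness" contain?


Word: "unhappiness"
Morphemes: un- | happi | -ness
Each morpheme carries meaning
= 3 morphemes


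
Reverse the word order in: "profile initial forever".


Original: "profile initial forever"
Words (1..n): profile | initial | forever
Reversed (n..1): forever | initial | profile
Result = "forever initial profile"


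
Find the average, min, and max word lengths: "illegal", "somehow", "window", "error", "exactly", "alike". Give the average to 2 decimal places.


Lengths: "illegal"=7, "somehow"=7, "window"=6, "error"=5, "exactly"=7, "alike"=5
Sum = 37, Count = 6
Average = 37/6 = 6.17
= avg=6.17, min=5, max=7


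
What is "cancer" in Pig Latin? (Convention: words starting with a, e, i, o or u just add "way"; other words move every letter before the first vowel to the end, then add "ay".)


Word: "cancer"
Starts with consonant(s) → move to end, add 'ay'
Consonant cluster: "c"
Pig Latin = "ancercay"


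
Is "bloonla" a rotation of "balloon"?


Word: "balloon", Candidate: "bloonla"
Method: check if candidate is substring of word+word
"balloonballoon" contains "bloonla"? No
Is rotation = No


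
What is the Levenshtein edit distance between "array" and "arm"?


Word 1: "array" (length 5)
Word 2: "arm" (length 3)
One optimal edit sequence (insert/delete/substitute each cost 1):
  1. keep 'a'
  2. delete 'r'  (+1)
  3. keep 'r'
  4. delete 'a'  (+1)
  5. substitute 'y' -> 'm'  (+1)
Total edit operations: 3
Edit distance = 3


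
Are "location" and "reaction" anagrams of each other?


Word 1: "location" → sorted: acilnoot
Word 2: "reaction" → sorted: aceinort
Same letters? acilnoot != aceinort
Anagram = No


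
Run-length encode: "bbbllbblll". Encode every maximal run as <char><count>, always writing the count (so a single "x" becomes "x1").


String: "bbbllbblll"
Scanning for consecutive runs:
  'b' x 3
  'l' x 2
  'b' x 2
  'l' x 3
RLE = "b3l2b2l3"


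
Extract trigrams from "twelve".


Word: "twelve" (length 6)
Number of trigrams = 6 - 3 + 1 = 4
  Position 0: "twe"
  Position 1: "wel"
  Position 2: "elv"
  Position 3: "lve"
Trigrams = "twe", "wel", "elv", "lve"


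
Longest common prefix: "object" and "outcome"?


Word 1: "object"
Word 2: "outcome"
Comparing from start:
  Pos 0: 'o' == 'o'
  Pos 1: 'b' != 'u' (stop)
LCP = "o" (length 1)


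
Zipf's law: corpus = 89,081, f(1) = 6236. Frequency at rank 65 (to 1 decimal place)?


Zipf's law: f(r) = f(1) / r
f(1) = 6236
f(65) = 6236 / 65
= 95.9 occurrences


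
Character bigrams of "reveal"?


Word: "reveal" (length 6)
Number of bigrams = 6 - 2 + 1 = 5
  Position 0: "re"
  Position 1: "ev"
  Position 2: "ve"
  Position 3: "ea"
  Position 4: "al"
Bigrams = "re", "ev", "ve", "ea", "al"


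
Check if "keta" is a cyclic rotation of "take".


Word: "take", Candidate: "keta"
Method: check if candidate is substring of word+word
"taketake" contains "keta"? Yes
Is rotation = Yes


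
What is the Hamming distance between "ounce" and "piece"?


Comparing character by character (same length = 5):
  Pos 0: 'o' vs 'p' !=
  Pos 1: 'u' vs 'i' !=
  Pos 2: 'n' vs 'e' !=
  Pos 3: 'c' vs 'c' =
  Pos 4: 'e' vs 'e' =
Hamming distance = 3


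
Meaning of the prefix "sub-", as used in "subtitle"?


Prefix: sub-
Example: subtitle = sub- + title
Meaning = under / below


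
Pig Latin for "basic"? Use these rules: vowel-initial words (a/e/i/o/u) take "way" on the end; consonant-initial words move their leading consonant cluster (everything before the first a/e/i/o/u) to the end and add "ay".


Word: "basic"
Starts with consonant(s) → move to end, add 'ay'
Consonant cluster: "b"
Pig Latin = "asicbay"


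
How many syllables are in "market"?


Word: "market"
Syllable breakdown: mar-ket
Counting: 2 parts
= 2 syllables


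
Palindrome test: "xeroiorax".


Word: "xeroiorax"
Reversed: "xaroiorex"
Forward == Backward? xeroiorax != xaroiorex
Palindrome = No


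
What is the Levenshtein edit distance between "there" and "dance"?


Word 1: "there" (length 5)
Word 2: "dance" (length 5)
One optimal edit sequence (insert/delete/substitute each cost 1):
  1. substitute 't' -> 'd'  (+1)
  2. substitute 'h' -> 'a'  (+1)
  3. substitute 'e' -> 'n'  (+1)
  4. substitute 'r' -> 'c'  (+1)
  5. keep 'e'
Total edit operations: 4
Edit distance = 4


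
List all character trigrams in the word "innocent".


Word: "innocent" (length 8)
Number of trigrams = 8 - 3 + 1 = 6
  Position 0: "inn"
  Position 1: "nno"
  Position 2: "noc"
  Position 3: "oce"
  Position 4: "cen"
  Position 5: "ent"
Trigrams = "inn", "nno", "noc", "oce", "cen", "ent"


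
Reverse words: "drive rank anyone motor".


Original: "drive rank anyone motor"
Words (1..n): drive | rank | anyone | motor
Reversed (n..1): motor | anyone | rank | drive
Result = "motor anyone rank drive"


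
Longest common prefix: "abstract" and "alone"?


Word 1: "abstract"
Word 2: "alone"
Comparing from start:
  Pos 0: 'a' == 'a'
  Pos 1: 'b' != 'l' (stop)
LCP = "a" (length 1)


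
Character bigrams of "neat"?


Word: "neat" (length 4)
Number of bigrams = 4 - 2 + 1 = 3
  Position 0: "ne"
  Position 1: "ea"
  Position 2: "at"
Bigrams = "ne", "ea", "at"


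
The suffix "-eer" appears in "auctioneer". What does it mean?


Suffix: -eer
As in: auctioneer -> auction + -eer
Meaning = one who is concerned with


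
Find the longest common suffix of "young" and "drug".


Word 1: "young"
Word 2: "drug"
Comparing from end:
  Pos -1: 'g' == 'g'
  Pos -2: 'n' != 'u' (stop)
LCS = "g" (length 1)


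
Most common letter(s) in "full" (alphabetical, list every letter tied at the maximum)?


Word: "full"
Letter counts:
  'f': 1
  'l': 2
  'u': 1
Maximum count = 2
Most frequent = 'l' (2 times each)


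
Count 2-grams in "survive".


Word: "survive" (length 7)
Number of 2-grams = length - 2 + 1 = 7 - 2 + 1
= 6


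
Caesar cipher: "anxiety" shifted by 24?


Word: "anxiety"
Shift: 24
Each letter → (letter + shift) mod 26:
  'a' (0) + 24 = 24 → 'y'
  'n' (13) + 24 = 11 → 'l'
  'x' (23) + 24 = 21 → 'v'
  'i' (8) + 24 = 6 → 'g'
  'e' (4) + 24 = 2 → 'c'
  't' (19) + 24 = 17 → 'r'
  'y' (24) + 24 = 22 → 'w'
Result = "ylvgcrw"


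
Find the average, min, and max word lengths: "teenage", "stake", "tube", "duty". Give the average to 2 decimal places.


Lengths: "teenage"=7, "stake"=5, "tube"=4, "duty"=4
Sum = 20, Count = 4
Average = 20/4 = 5.00
= avg=5.00, min=4, max=7


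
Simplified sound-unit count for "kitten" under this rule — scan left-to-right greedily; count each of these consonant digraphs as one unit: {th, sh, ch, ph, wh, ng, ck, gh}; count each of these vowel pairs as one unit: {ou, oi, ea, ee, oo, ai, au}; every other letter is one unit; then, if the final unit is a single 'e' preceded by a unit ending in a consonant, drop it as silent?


Word: "kitten" (6 letters)
Left-to-right scan:
  (1) 'k' (letter)
  (2) 'i' (letter)
  (3) 't' (letter)
  (4) 't' (letter)
  (5) 'e' (letter)
  (6) 'n' (letter)
Units from scan: 6
Sound units = 6 units


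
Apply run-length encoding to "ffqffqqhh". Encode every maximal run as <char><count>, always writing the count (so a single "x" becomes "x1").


String: "ffqffqqhh"
Scanning for consecutive runs:
  'f' x 2
  'q' x 1
  'f' x 2
  'q' x 2
  'h' x 2
RLE = "f2q1f2q2h2"


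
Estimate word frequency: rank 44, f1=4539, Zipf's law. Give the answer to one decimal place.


Zipf's law: f(r) = f(1) / r
f(1) = 4539
f(44) = 4539 / 44
= 103.2 occurrences


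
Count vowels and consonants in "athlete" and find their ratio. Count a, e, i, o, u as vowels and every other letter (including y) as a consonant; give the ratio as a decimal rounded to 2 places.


Word: "athlete"
Vowels (a,e,i,o,u): 3
Consonants: 4
Ratio = 3/4
= 0.75


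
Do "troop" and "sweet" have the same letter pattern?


Pattern of "troop": [0, 1, 2, 2, 3]
Pattern of "sweet": [0, 1, 2, 2, 3]
Patterns match
Same pattern = Yes


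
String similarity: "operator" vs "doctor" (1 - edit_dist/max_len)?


Word 1: "operator" (length 8)
Word 2: "doctor" (length 6)
One optimal edit sequence:
  1. delete 'o'  (+1)
  2. delete 'p'  (+1)
  3. substitute 'e' -> 'd'  (+1)
  4. substitute 'r' -> 'o'  (+1)
  5. substitute 'a' -> 'c'  (+1)
  6. keep 't'
  7. keep 'o'
  8. keep 'r'
Edit distance = 5
Max length = max(8, 6) = 8
Similarity = 1 - 5/8
= 0.3750


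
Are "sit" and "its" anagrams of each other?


Word 1: "sit" → sorted: ist
Word 2: "its" → sorted: ist
Same letters? ist == ist
Anagram = Yes


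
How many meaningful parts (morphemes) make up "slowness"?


Word: "slowness"
Morphemes: slow | -ness
Each morpheme carries meaning
= 2 morphemes


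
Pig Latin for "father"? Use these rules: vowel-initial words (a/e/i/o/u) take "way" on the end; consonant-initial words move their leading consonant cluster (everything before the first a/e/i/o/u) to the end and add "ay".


Word: "father"
Starts with consonant(s) → move to end, add 'ay'
Consonant cluster: "f"
Pig Latin = "atherfay"


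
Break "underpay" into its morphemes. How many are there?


Word: "underpay"
Morphemes: under- + pay
Each morpheme carries meaning
= 2 morphemes


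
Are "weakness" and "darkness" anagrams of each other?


Word 1: "weakness" → sorted: aeeknssw
Word 2: "darkness" → sorted: adeknrss
Same letters? aeeknssw != adeknrss
Anagram = No


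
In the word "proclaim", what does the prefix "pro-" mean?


Prefix: pro-
As in: proclaim -> pro- + claim
Meaning = forward / in favor of


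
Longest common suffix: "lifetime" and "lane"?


Word 1: "lifetime"
Word 2: "lane"
Comparing from end:
  Pos -1: 'e' == 'e'
  Pos -2: 'm' != 'n' (stop)
LCS = "e" (length 1)


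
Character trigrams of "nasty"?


Word: "nasty" (length 5)
Number of trigrams = 5 - 3 + 1 = 3
  Position 0: "nas"
  Position 1: "ast"
  Position 2: "sty"
Trigrams = "nas", "ast", "sty"


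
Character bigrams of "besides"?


Word: "besides" (length 7)
Number of bigrams = 7 - 2 + 1 = 6
  Position 0: "be"
  Position 1: "es"
  Position 2: "si"
  Position 3: "id"
  Position 4: "de"
  Position 5: "es"
Bigrams = "be", "es", "si", "id", "de", "es"


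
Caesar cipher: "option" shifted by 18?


Word: "option"
Shift: 18
Each letter → (letter + shift) mod 26:
  'o' (14) + 18 = 6 → 'g'
  'p' (15) + 18 = 7 → 'h'
  't' (19) + 18 = 11 → 'l'
  'i' (8) + 18 = 0 → 'a'
  'o' (14) + 18 = 6 → 'g'
  'n' (13) + 18 = 5 → 'f'
Result = "ghlagf"


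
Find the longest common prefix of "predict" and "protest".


Word 1: "predict"
Word 2: "protest"
Comparing from start:
  Pos 0: 'p' == 'p'
  Pos 1: 'r' == 'r'
  Pos 2: 'e' != 'o' (stop)
LCP = "pr" (length 2)


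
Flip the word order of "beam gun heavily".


Original: "beam gun heavily"
Words (1..n): beam | gun | heavily
Reversed (n..1): heavily | gun | beam
Result = "heavily gun beam"


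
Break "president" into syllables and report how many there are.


Word: "president"
Syllable breakdown: pres-i-dent
Counting: 3 parts
= 3 syllables


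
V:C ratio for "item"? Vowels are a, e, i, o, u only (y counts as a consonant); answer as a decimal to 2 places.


Word: "item"
Vowels (a,e,i,o,u): 2
Consonants: 2
Ratio = 2/2
= 1.00


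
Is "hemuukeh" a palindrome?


Word: "hemuukeh"
Reversed: "hekuumeh"
Forward == Backward? hemuukeh != hekuumeh
Palindrome = No


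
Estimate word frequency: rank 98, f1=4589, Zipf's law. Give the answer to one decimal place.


Zipf's law: f(r) = f(1) / r
f(1) = 4589
f(98) = 4589 / 98
= 46.8 occurrences


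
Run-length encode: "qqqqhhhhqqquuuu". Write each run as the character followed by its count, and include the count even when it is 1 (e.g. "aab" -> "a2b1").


String: "qqqqhhhhqqquuuu"
Scanning for consecutive runs:
  'q' x 4
  'h' x 4
  'q' x 3
  'u' x 4
RLE = "q4h4q3u4"


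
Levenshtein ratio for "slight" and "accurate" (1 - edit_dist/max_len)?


Word 1: "slight" (length 6)
Word 2: "accurate" (length 8)
One optimal edit sequence:
  1. insert 'a'  (+1)
  2. substitute 's' -> 'c'  (+1)
  3. substitute 'l' -> 'c'  (+1)
  4. substitute 'i' -> 'u'  (+1)
  5. substitute 'g' -> 'r'  (+1)
  6. substitute 'h' -> 'a'  (+1)
  7. keep 't'
  8. insert 'e'  (+1)
Edit distance = 7
Max length = max(6, 8) = 8
Similarity = 1 - 7/8
= 0.1250


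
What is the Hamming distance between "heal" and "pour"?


Comparing character by character (same length = 4):
  Pos 0: 'h' vs 'p' !=
  Pos 1: 'e' vs 'o' !=
  Pos 2: 'a' vs 'u' !=
  Pos 3: 'l' vs 'r' !=
Hamming distance = 4


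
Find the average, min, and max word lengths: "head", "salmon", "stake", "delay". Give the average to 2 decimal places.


Lengths: "head"=4, "salmon"=6, "stake"=5, "delay"=5
Sum = 20, Count = 4
Average = 20/4 = 5.00
= avg=5.00, min=4, max=6


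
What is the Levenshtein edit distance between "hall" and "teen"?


Word 1: "hall" (length 4)
Word 2: "teen" (length 4)
One optimal edit sequence (insert/delete/substitute each cost 1):
  1. substitute 'h' -> 't'  (+1)
  2. substitute 'a' -> 'e'  (+1)
  3. substitute 'l' -> 'e'  (+1)
  4. substitute 'l' -> 'n'  (+1)
Total edit operations: 4
Edit distance = 4


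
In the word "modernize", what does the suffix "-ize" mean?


Suffix: -ize
As in: modernize -> modern + -ize
Meaning = to make


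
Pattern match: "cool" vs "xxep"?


Pattern of "cool": [0, 1, 1, 2]
Pattern of "xxep": [0, 0, 1, 2]
Patterns do not match
Same pattern = No


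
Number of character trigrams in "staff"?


Word: "staff" (length 5)
Number of 3-grams = length - 3 + 1 = 5 - 3 + 1
= 3


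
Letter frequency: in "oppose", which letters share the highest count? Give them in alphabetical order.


Word: "oppose"
Letter counts:
  'e': 1
  'o': 2
  'p': 2
  's': 1
Maximum count = 2
Most frequent = 'o', 'p' (2 times each)


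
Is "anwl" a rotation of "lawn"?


Word: "lawn", Candidate: "anwl"
Method: check if candidate is substring of word+word
"lawnlawn" contains "anwl"? No
Is rotation = No


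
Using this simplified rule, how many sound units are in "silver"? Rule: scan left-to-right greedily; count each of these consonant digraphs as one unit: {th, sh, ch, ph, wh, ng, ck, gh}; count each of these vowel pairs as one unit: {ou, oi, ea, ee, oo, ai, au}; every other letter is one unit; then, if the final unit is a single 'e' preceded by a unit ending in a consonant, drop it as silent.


Word: "silver" (6 letters)
Left-to-right scan:
  [1] 's' (letter)
  [2] 'i' (letter)
  [3] 'l' (letter)
  [4] 'v' (letter)
  [5] 'e' (letter)
  [6] 'r' (letter)
Units from scan: 6
Sound units = 6 units


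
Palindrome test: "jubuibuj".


Word: "jubuibuj"
Reversed: "jubiubuj"
Forward == Backward? jubuibuj != jubiubuj
Palindrome = No


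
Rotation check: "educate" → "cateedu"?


Word: "educate", Candidate: "cateedu"
Method: check if candidate is substring of word+word
"educateeducate" contains "cateedu"? Yes
Is rotation = Yes


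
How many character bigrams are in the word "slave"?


Word: "slave" (length 5)
Number of 2-grams = length - 2 + 1 = 5 - 2 + 1
= 4


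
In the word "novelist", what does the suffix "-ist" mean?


Suffix: -ist
Example: novelist (novel + -ist)
Meaning = one who practices


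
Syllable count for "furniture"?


Word: "furniture"
Syllable breakdown: fur-ni-ture
Counting: 3 parts
= 3 syllables


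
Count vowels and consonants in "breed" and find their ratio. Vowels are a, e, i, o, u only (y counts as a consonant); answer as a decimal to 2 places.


Word: "breed"
Vowels (a,e,i,o,u): 2
Consonants: 3
Ratio = 2/3
= 0.67


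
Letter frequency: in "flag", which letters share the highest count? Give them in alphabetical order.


Word: "flag"
Letter counts:
  'a': 1
  'f': 1
  'g': 1
  'l': 1
Maximum count = 1
Most frequent = 'a', 'f', 'g', 'l' (1 time each)


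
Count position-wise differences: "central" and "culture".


Comparing character by character (same length = 7):
  Pos 0: 'c' vs 'c' =
  Pos 1: 'e' vs 'u' !=
  Pos 2: 'n' vs 'l' !=
  Pos 3: 't' vs 't' =
  Pos 4: 'r' vs 'u' !=
  Pos 5: 'a' vs 'r' !=
  Pos 6: 'l' vs 'e' !=
Hamming distance = 5


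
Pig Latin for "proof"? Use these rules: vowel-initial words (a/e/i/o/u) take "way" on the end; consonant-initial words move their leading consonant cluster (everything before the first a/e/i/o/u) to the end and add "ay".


Word: "proof"
Starts with consonant(s) → move to end, add 'ay'
Consonant cluster: "pr"
Pig Latin = "oofpray"


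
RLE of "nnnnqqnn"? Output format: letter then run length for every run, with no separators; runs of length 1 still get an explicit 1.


String: "nnnnqqnn"
Scanning for consecutive runs:
  'n' x 4
  'q' x 2
  'n' x 2
RLE = "n4q2n2"


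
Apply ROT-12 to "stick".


Word: "stick"
Shift: 12
Each letter → (letter + shift) mod 26:
  's' (18) + 12 = 4 → 'e'
  't' (19) + 12 = 5 → 'f'
  'i' (8) + 12 = 20 → 'u'
  'c' (2) + 12 = 14 → 'o'
  'k' (10) + 12 = 22 → 'w'
Result = "efuow"


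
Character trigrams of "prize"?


Word: "prize" (length 5)
Number of trigrams = 5 - 3 + 1 = 3
  Position 0: "pri"
  Position 1: "riz"
  Position 2: "ize"
Trigrams = "pri", "riz", "ize"


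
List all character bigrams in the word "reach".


Word: "reach" (length 5)
Number of bigrams = 5 - 2 + 1 = 4
  Position 0: "re"
  Position 1: "ea"
  Position 2: "ac"
  Position 3: "ch"
Bigrams = "re", "ea", "ac", "ch"


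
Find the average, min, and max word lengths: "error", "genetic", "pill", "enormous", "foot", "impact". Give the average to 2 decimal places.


Lengths: "error"=5, "genetic"=7, "pill"=4, "enormous"=8, "foot"=4, "impact"=6
Sum = 34, Count = 6
Average = 34/6 = 5.67
= avg=5.67, min=4, max=8


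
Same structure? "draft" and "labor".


Pattern of "draft": [0, 1, 2, 3, 4]
Pattern of "labor": [0, 1, 2, 3, 4]
Patterns match
Same pattern = Yes


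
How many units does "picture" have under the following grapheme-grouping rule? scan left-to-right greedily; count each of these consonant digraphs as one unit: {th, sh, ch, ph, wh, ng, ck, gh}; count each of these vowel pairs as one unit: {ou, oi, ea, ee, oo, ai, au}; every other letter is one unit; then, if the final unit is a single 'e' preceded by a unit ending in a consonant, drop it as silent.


Word: "picture" (7 letters)
Left-to-right scan:
  (1) 'p' (letter)
  (2) 'i' (letter)
  (3) 'c' (letter)
  (4) 't' (letter)
  (5) 'u' (letter)
  (6) 'r' (letter)
  (7) 'e' (letter)
Units from scan: 7
Final unit is 'e' after a consonant -> drop as silent (-1)
Sound units = 6 units


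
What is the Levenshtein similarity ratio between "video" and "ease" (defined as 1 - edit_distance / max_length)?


Word 1: "video" (length 5)
Word 2: "ease" (length 4)
One optimal edit sequence:
  1. substitute 'v' -> 'e'  (+1)
  2. substitute 'i' -> 'a'  (+1)
  3. substitute 'd' -> 's'  (+1)
  4. keep 'e'
  5. delete 'o'  (+1)
Edit distance = 4
Max length = max(5, 4) = 5
Similarity = 1 - 4/5
= 0.2000


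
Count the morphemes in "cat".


Word: "cat"
Morphemes: cat
Each morpheme carries meaning
= 1 morpheme


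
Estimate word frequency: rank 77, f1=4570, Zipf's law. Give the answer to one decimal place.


Zipf's law: f(r) = f(1) / r
f(1) = 4570
f(77) = 4570 / 77
= 59.4 occurrences


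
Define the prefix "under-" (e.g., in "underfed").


Prefix: under-
Example: underfed = under- + fed
Meaning = insufficient


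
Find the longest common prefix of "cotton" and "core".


Word 1: "cotton"
Word 2: "core"
Comparing from start:
  Pos 0: 'c' == 'c'
  Pos 1: 'o' == 'o'
  Pos 2: 't' != 'r' (stop)
LCP = "co" (length 2)


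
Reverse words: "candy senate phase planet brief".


Original: "candy senate phase planet brief"
Words (1..n): candy | senate | phase | planet | brief
Reversed (n..1): brief | planet | phase | senate | candy
Result = "brief planet phase senate candy"


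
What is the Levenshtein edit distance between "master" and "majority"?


Word 1: "master" (length 6)
Word 2: "majority" (length 8)
One optimal edit sequence (insert/delete/substitute each cost 1):
  1. keep 'm'
  2. keep 'a'
  3. insert 'j'  (+1)
  4. insert 'o'  (+1)
  5. substitute 's' -> 'r'  (+1)
  6. substitute 't' -> 'i'  (+1)
  7. substitute 'e' -> 't'  (+1)
  8. substitute 'r' -> 'y'  (+1)
Total edit operations: 6
Edit distance = 6


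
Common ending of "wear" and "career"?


Word 1: "wear"
Word 2: "career"
Comparing from end:
  Pos -1: 'r' == 'r'
  Pos -2: 'a' != 'e' (stop)
LCS = "r" (length 1)


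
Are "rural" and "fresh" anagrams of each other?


Word 1: "rural" → sorted: alrru
Word 2: "fresh" → sorted: efhrs
Same letters? alrru != efhrs
Anagram = No


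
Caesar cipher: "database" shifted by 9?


Word: "database"
Shift: 9
Each letter → (letter + shift) mod 26:
  'd' (3) + 9 = 12 → 'm'
  'a' (0) + 9 = 9 → 'j'
  't' (19) + 9 = 2 → 'c'
  'a' (0) + 9 = 9 → 'j'
  'b' (1) + 9 = 10 → 'k'
  'a' (0) + 9 = 9 → 'j'
  's' (18) + 9 = 1 → 'b'
  'e' (4) + 9 = 13 → 'n'
Result = "mjcjkjbn"


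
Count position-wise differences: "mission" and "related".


Comparing character by character (same length = 7):
  Pos 0: 'm' vs 'r' !=
  Pos 1: 'i' vs 'e' !=
  Pos 2: 's' vs 'l' !=
  Pos 3: 's' vs 'a' !=
  Pos 4: 'i' vs 't' !=
  Pos 5: 'o' vs 'e' !=
  Pos 6: 'n' vs 'd' !=
Hamming distance = 7


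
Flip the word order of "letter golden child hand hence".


Original: "letter golden child hand hence"
Words (1..n): letter | golden | child | hand | hence
Reversed (n..1): hence | hand | child | golden | letter
Result = "hence hand child golden letter"


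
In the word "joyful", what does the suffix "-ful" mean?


Suffix: -ful
Example: joyful (joy + -ful)
Meaning = full of


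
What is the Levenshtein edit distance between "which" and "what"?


Word 1: "which" (length 5)
Word 2: "what" (length 4)
One optimal edit sequence (insert/delete/substitute each cost 1):
  1. keep 'w'
  2. keep 'h'
  3. delete 'i'  (+1)
  4. substitute 'c' -> 'a'  (+1)
  5. substitute 'h' -> 't'  (+1)
Total edit operations: 3
Edit distance = 3


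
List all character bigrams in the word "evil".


Word: "evil" (length 4)
Number of bigrams = 4 - 2 + 1 = 3
  Position 0: "ev"
  Position 1: "vi"
  Position 2: "il"
Bigrams = "ev", "vi", "il"


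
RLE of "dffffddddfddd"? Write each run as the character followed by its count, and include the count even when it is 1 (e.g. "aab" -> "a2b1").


String: "dffffddddfddd"
Scanning for consecutive runs:
  'd' x 1
  'f' x 4
  'd' x 4
  'f' x 1
  'd' x 3
RLE = "d1f4d4f1d3"


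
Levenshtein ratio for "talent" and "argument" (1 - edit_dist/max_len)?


Word 1: "talent" (length 6)
Word 2: "argument" (length 8)
One optimal edit sequence:
  1. insert 'a'  (+1)
  2. insert 'r'  (+1)
  3. substitute 't' -> 'g'  (+1)
  4. substitute 'a' -> 'u'  (+1)
  5. substitute 'l' -> 'm'  (+1)
  6. keep 'e'
  7. keep 'n'
  8. keep 't'
Edit distance = 5
Max length = max(6, 8) = 8
Similarity = 1 - 5/8
= 0.3750


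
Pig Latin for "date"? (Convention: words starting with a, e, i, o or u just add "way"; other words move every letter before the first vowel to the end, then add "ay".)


Word: "date"
Starts with consonant(s) → move to end, add 'ay'
Consonant cluster: "d"
Pig Latin = "ateday"


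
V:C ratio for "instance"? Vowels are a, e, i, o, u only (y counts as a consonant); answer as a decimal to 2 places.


Word: "instance"
Vowels (a,e,i,o,u): 3
Consonants: 5
Ratio = 3/5
= 0.60


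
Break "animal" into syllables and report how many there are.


Word: "animal"
Syllable breakdown: an · i · mal
Counting: 3 parts
= 3 syllables


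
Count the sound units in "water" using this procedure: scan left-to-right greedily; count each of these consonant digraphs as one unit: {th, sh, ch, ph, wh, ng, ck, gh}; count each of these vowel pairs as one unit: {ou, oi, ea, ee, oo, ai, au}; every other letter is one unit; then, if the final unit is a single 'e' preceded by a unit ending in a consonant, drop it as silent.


Word: "water" (5 letters)
Left-to-right scan:
  [1] 'w' (letter)
  [2] 'a' (letter)
  [3] 't' (letter)
  [4] 'e' (letter)
  [5] 'r' (letter)
Units from scan: 5
Sound units = 5 units


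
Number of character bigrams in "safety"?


Word: "safety" (length 6)
Number of 2-grams = length - 2 + 1 = 6 - 2 + 1
= 5


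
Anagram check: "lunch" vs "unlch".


Word 1: "lunch" → sorted: chlnu
Word 2: "unlch" → sorted: chlnu
Same letters? chlnu == chlnu
Anagram = Yes


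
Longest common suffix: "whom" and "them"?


Word 1: "whom"
Word 2: "them"
Comparing from end:
  Pos -1: 'm' == 'm'
  Pos -2: 'o' != 'e' (stop)
LCS = "m" (length 1)


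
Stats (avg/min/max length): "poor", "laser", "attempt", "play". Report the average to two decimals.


Lengths: "poor"=4, "laser"=5, "attempt"=7, "play"=4
Sum = 20, Count = 4
Average = 20/4 = 5.00
= avg=5.00, min=4, max=7


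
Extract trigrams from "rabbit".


Word: "rabbit" (length 6)
Number of trigrams = 6 - 3 + 1 = 4
  Position 0: "rab"
  Position 1: "abb"
  Position 2: "bbi"
  Position 3: "bit"
Trigrams = "rab", "abb", "bbi", "bit"


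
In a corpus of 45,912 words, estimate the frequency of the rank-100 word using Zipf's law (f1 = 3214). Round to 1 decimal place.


Zipf's law: f(r) = f(1) / r
f(1) = 3214
f(100) = 3214 / 100
= 32.1 occurrences


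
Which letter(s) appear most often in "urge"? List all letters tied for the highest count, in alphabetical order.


Word: "urge"
Letter counts:
  'e': 1
  'g': 1
  'r': 1
  'u': 1
Maximum count = 1
Most frequent = 'e', 'g', 'r', 'u' (1 time each)


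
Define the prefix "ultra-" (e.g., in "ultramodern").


Prefix: ultra-
Example: ultramodern (ultra- + modern)
Meaning = beyond


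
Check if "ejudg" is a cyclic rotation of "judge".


Word: "judge", Candidate: "ejudg"
Method: check if candidate is substring of word+word
"judgejudge" contains "ejudg"? Yes
Is rotation = Yes


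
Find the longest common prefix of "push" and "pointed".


Word 1: "push"
Word 2: "pointed"
Comparing from start:
  Pos 0: 'p' == 'p'
  Pos 1: 'u' != 'o' (stop)
LCP = "p" (length 1)


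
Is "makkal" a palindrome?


Word: "makkal"
Reversed: "lakkam"
Forward == Backward? makkal != lakkam
Palindrome = No


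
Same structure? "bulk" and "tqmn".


Pattern of "bulk": [0, 1, 2, 3]
Pattern of "tqmn": [0, 1, 2, 3]
Patterns match
Same pattern = Yes


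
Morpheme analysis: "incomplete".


Word: "incomplete"
Morphemes: in- / complete
Each morpheme carries meaning
= 2 morphemes


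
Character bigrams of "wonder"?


Word: "wonder" (length 6)
Number of bigrams = 6 - 2 + 1 = 5
  Position 0: "wo"
  Position 1: "on"
  Position 2: "nd"
  Position 3: "de"
  Position 4: "er"
Bigrams = "wo", "on", "nd", "de", "er"


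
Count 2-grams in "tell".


Word: "tell" (length 4)
Number of 2-grams = length - 2 + 1 = 4 - 2 + 1
= 3


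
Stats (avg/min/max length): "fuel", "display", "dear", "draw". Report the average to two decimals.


Lengths: "fuel"=4, "display"=7, "dear"=4, "draw"=4
Sum = 19, Count = 4
Average = 19/4 = 4.75
= avg=4.75, min=4, max=7


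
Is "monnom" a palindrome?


Word: "monnom"
Reversed: "monnom"
Forward == Backward? monnom == monnom
Palindrome = Yes


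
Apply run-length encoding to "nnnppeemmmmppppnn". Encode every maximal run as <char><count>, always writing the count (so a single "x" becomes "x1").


String: "nnnppeemmmmppppnn"
Scanning for consecutive runs:
  'n' x 3
  'p' x 2
  'e' x 2
  'm' x 4
  'p' x 4
  'n' x 2
RLE = "n3p2e2m4p4n2"


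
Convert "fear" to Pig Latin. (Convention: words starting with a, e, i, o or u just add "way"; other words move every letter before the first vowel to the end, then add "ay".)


Word: "fear"
Starts with consonant(s) → move to end, add 'ay'
Consonant cluster: "f"
Pig Latin = "earfay"


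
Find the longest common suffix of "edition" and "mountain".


Word 1: "edition"
Word 2: "mountain"
Comparing from end:
  Pos -1: 'n' == 'n'
  Pos -2: 'o' != 'i' (stop)
LCS = "n" (length 1)


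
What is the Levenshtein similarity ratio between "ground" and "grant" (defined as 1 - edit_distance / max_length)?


Word 1: "ground" (length 6)
Word 2: "grant" (length 5)
One optimal edit sequence:
  1. keep 'g'
  2. keep 'r'
  3. delete 'o'  (+1)
  4. substitute 'u' -> 'a'  (+1)
  5. keep 'n'
  6. substitute 'd' -> 't'  (+1)
Edit distance = 3
Max length = max(6, 5) = 6
Similarity = 1 - 3/6
= 0.5000


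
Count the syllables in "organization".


Word: "organization"
Syllable breakdown: or · gan · i · za · tion
Counting: 5 parts
= 5 syllables


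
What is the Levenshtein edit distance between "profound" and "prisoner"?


Word 1: "profound" (length 8)
Word 2: "prisoner" (length 8)
One optimal edit sequence (insert/delete/substitute each cost 1):
  1. keep 'p'
  2. keep 'r'
  3. substitute 'o' -> 'i'  (+1)
  4. substitute 'f' -> 's'  (+1)
  5. keep 'o'
  6. substitute 'u' -> 'n'  (+1)
  7. substitute 'n' -> 'e'  (+1)
  8. substitute 'd' -> 'r'  (+1)
Total edit operations: 5
Edit distance = 5


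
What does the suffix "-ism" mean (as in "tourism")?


Suffix: -ism
As in: tourism -> tour + -ism
Meaning = belief / practice


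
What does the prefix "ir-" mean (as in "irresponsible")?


Prefix: ir-
As in: irresponsible -> ir- + responsible
Meaning = not


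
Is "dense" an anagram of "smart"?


Word 1: "smart" → sorted: amrst
Word 2: "dense" → sorted: deens
Same letters? amrst != deens
Anagram = No


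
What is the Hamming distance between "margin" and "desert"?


Comparing character by character (same length = 6):
  Pos 0: 'm' vs 'd' !=
  Pos 1: 'a' vs 'e' !=
  Pos 2: 'r' vs 's' !=
  Pos 3: 'g' vs 'e' !=
  Pos 4: 'i' vs 'r' !=
  Pos 5: 'n' vs 't' !=
Hamming distance = 6


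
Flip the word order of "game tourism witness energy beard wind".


Original: "game tourism witness energy beard wind"
Words (1..n): game | tourism | witness | energy | beard | wind
Reversed (n..1): wind | beard | energy | witness | tourism | game
Result = "wind beard energy witness tourism game"


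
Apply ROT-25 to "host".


Word: "host"
Shift: 25
Each letter → (letter + shift) mod 26:
  'h' (7) + 25 = 6 → 'g'
  'o' (14) + 25 = 13 → 'n'
  's' (18) + 25 = 17 → 'r'
  't' (19) + 25 = 18 → 's'
Result = "gnrs"


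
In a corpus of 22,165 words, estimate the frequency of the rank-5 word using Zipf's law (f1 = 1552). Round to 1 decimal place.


Zipf's law: f(r) = f(1) / r
f(1) = 1552
f(5) = 1552 / 5
= 310.4 occurrences


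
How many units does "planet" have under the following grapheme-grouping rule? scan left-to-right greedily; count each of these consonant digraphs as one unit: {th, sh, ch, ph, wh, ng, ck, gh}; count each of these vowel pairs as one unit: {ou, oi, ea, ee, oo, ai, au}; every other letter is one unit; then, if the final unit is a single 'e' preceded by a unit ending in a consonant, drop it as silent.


Word: "planet" (6 letters)
Left-to-right scan:
  (1) 'p' (letter)
  (2) 'l' (letter)
  (3) 'a' (letter)
  (4) 'n' (letter)
  (5) 'e' (letter)
  (6) 't' (letter)
Units from scan: 6
Sound units = 6 units


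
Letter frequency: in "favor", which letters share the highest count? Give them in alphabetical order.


Word: "favor"
Letter counts:
  'a': 1
  'f': 1
  'o': 1
  'r': 1
  'v': 1
Maximum count = 1
Most frequent = 'a', 'f', 'o', 'r', 'v' (1 time each)


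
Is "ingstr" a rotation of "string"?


Word: "string", Candidate: "ingstr"
Method: check if candidate is substring of word+word
"stringstring" contains "ingstr"? Yes
Is rotation = Yes


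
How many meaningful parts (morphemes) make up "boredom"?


Word: "boredom"
Morphemes: bore | -dom
Each morpheme carries meaning
= 2 morphemes


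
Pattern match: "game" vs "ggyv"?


Pattern of "game": [0, 1, 2, 3]
Pattern of "ggyv": [0, 0, 1, 2]
Patterns do not match
Same pattern = No


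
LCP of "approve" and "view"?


Word 1: "approve"
Word 2: "view"
Comparing from start:
  Pos 0: 'a' != 'v' (stop)
LCP = "" (length 0)


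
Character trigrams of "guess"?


Word: "guess" (length 5)
Number of trigrams = 5 - 3 + 1 = 3
  Position 0: "gue"
  Position 1: "ues"
  Position 2: "ess"
Trigrams = "gue", "ues", "ess"


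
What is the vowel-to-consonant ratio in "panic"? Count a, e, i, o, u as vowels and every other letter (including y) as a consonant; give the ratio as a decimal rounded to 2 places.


Word: "panic"
Vowels (a,e,i,o,u): 2
Consonants: 3
Ratio = 2/3
= 0.67


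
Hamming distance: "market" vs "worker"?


Comparing character by character (same length = 6):
  Pos 0: 'm' vs 'w' !=
  Pos 1: 'a' vs 'o' !=
  Pos 2: 'r' vs 'r' =
  Pos 3: 'k' vs 'k' =
  Pos 4: 'e' vs 'e' =
  Pos 5: 't' vs 'r' !=
Hamming distance = 3


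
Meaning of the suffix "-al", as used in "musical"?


Suffix: -al
As in: musical -> music + -al
Meaning = relating to


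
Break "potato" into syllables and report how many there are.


Word: "potato"
Syllable breakdown: po | ta | to
Counting: 3 parts
= 3 syllables


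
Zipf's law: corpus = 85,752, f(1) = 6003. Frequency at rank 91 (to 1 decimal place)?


Zipf's law: f(r) = f(1) / r
f(1) = 6003
f(91) = 6003 / 91
= 66.0 occurrences


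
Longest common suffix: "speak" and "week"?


Word 1: "speak"
Word 2: "week"
Comparing from end:
  Pos -1: 'k' == 'k'
  Pos -2: 'a' != 'e' (stop)
LCS = "k" (length 1)


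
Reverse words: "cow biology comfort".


Original: "cow biology comfort"
Words (1..n): cow | biology | comfort
Reversed (n..1): comfort | biology | cow
Result = "comfort biology cow"


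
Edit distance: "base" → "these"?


Word 1: "base" (length 4)
Word 2: "these" (length 5)
One optimal edit sequence (insert/delete/substitute each cost 1):
  1. insert 't'  (+1)
  2. substitute 'b' -> 'h'  (+1)
  3. substitute 'a' -> 'e'  (+1)
  4. keep 's'
  5. keep 'e'
Total edit operations: 3
Edit distance = 3


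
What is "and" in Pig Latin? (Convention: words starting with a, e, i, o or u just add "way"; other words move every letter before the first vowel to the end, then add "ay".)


Word: "and"
Starts with vowel → add 'way'
Pig Latin = "andway"


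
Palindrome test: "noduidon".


Word: "noduidon"
Reversed: "nodiudon"
Forward == Backward? noduidon != nodiudon
Palindrome = No


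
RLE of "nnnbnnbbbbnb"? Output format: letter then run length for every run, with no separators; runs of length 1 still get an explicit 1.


String: "nnnbnnbbbbnb"
Scanning for consecutive runs:
  'n' x 3
  'b' x 1
  'n' x 2
  'b' x 4
  'n' x 1
  'b' x 1
RLE = "n3b1n2b4n1b1"


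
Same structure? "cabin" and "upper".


Pattern of "cabin": [0, 1, 2, 3, 4]
Pattern of "upper": [0, 1, 1, 2, 3]
Patterns do not match
Same pattern = No


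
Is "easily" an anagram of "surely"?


Word 1: "surely" → sorted: elrsuy
Word 2: "easily" → sorted: aeilsy
Same letters? elrsuy != aeilsy
Anagram = No


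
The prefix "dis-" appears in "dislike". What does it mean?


Prefix: dis-
Example: dislike (dis- + like)
Meaning = not / opposite


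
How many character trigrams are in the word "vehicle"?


Word: "vehicle" (length 7)
Number of 3-grams = length - 3 + 1 = 7 - 3 + 1
= 5


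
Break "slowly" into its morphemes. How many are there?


Word: "slowly"
Morphemes: slow + -ly
Each morpheme carries meaning
= 2 morphemes


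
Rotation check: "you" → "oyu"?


Word: "you", Candidate: "oyu"
Method: check if candidate is substring of word+word
"youyou" contains "oyu"? No
Is rotation = No


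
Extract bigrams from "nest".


Word: "nest" (length 4)
Number of bigrams = 4 - 2 + 1 = 3
  Position 0: "ne"
  Position 1: "es"
  Position 2: "st"
Bigrams = "ne", "es", "st"


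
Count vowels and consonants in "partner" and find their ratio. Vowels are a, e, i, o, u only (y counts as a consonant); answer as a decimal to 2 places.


Word: "partner"
Vowels (a,e,i,o,u): 2
Consonants: 5
Ratio = 2/5
= 0.40


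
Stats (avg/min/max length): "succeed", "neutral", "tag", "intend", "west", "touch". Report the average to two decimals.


Lengths: "succeed"=7, "neutral"=7, "tag"=3, "intend"=6, "west"=4, "touch"=5
Sum = 32, Count = 6
Average = 32/6 = 5.33
= avg=5.33, min=3, max=7


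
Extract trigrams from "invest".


Word: "invest" (length 6)
Number of trigrams = 6 - 3 + 1 = 4
  Position 0: "inv"
  Position 1: "nve"
  Position 2: "ves"
  Position 3: "est"
Trigrams = "inv", "nve", "ves", "est"


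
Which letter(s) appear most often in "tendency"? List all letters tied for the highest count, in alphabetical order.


Word: "tendency"
Letter counts:
  'c': 1
  'd': 1
  'e': 2
  'n': 2
  't': 1
  'y': 1
Maximum count = 2
Most frequent = 'e', 'n' (2 times each)


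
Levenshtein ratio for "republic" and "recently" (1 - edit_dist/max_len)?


Word 1: "republic" (length 8)
Word 2: "recently" (length 8)
One optimal edit sequence:
  1. keep 'r'
  2. keep 'e'
  3. substitute 'p' -> 'c'  (+1)
  4. substitute 'u' -> 'e'  (+1)
  5. substitute 'b' -> 'n'  (+1)
  6. substitute 'l' -> 't'  (+1)
  7. substitute 'i' -> 'l'  (+1)
  8. substitute 'c' -> 'y'  (+1)
Edit distance = 6
Max length = max(8, 8) = 8
Similarity = 1 - 6/8
= 0.2500


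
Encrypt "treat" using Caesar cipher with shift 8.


Word: "treat"
Shift: 8
Each letter → (letter + shift) mod 26:
  't' (19) + 8 = 1 → 'b'
  'r' (17) + 8 = 25 → 'z'
  'e' (4) + 8 = 12 → 'm'
  'a' (0) + 8 = 8 → 'i'
  't' (19) + 8 = 1 → 'b'
Result = "bzmib"


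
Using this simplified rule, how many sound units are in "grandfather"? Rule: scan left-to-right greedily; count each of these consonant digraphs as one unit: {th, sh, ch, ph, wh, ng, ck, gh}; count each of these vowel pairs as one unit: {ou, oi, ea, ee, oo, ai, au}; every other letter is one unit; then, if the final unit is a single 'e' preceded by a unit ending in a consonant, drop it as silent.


Word: "grandfather" (11 letters)
Left-to-right scan:
  1. 'g' (letter)
  2. 'r' (letter)
  3. 'a' (letter)
  4. 'n' (letter)
  5. 'd' (letter)
  6. 'f' (letter)
  7. 'a' (letter)
  8. 'th' (digraph)
  9. 'e' (letter)
  10. 'r' (letter)
Units from scan: 10
Sound units = 10 units


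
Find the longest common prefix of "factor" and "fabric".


Word 1: "factor"
Word 2: "fabric"
Comparing from start:
  Pos 0: 'f' == 'f'
  Pos 1: 'a' == 'a'
  Pos 2: 'c' != 'b' (stop)
LCP = "fa" (length 2)


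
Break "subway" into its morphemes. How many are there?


Word: "subway"
Morphemes: sub- + way
Each morpheme carries meaning
= 2 morphemes


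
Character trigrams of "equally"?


Word: "equally" (length 7)
Number of trigrams = 7 - 3 + 1 = 5
  Position 0: "equ"
  Position 1: "qua"
  Position 2: "ual"
  Position 3: "all"
  Position 4: "lly"
Trigrams = "equ", "qua", "ual", "all", "lly"


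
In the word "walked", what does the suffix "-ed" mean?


Suffix: -ed
As in: walked -> walk + -ed
Meaning = past tense
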